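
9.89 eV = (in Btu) 1.502e-21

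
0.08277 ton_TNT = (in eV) 2.161e+27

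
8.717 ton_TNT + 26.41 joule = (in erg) 3.647e+17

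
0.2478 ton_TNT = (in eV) 6.471e+27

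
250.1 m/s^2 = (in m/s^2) 250.1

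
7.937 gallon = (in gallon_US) 7.937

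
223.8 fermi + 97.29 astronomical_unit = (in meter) 1.455e+13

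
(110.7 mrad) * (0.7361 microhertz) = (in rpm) 7.781e-07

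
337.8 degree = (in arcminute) 2.027e+04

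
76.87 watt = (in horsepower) 0.1031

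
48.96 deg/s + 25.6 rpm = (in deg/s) 202.6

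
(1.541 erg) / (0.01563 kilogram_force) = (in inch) 3.958e-05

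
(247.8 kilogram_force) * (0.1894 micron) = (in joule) 0.0004603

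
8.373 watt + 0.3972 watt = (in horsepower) 0.01176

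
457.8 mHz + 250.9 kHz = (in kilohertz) 250.9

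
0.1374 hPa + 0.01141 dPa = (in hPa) 0.1374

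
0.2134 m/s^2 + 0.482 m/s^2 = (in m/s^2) 0.6954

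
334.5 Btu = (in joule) 3.529e+05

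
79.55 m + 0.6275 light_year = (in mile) 3.689e+12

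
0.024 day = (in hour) 0.576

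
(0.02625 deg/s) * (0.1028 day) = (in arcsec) 8.393e+05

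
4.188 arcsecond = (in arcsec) 4.188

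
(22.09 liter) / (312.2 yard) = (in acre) 1.912e-08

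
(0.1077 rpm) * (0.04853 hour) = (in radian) 1.97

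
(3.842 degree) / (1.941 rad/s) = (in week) 5.712e-08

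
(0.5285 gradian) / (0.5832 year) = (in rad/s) 4.514e-10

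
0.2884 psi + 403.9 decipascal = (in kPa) 2.029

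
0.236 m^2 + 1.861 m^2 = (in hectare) 0.0002097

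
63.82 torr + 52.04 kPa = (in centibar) 60.55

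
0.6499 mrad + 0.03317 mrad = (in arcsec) 140.9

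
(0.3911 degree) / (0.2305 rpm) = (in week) 4.676e-07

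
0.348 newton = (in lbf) 0.07823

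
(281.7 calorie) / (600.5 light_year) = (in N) 2.075e-16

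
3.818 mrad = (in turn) 0.0006077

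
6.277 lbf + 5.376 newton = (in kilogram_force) 3.395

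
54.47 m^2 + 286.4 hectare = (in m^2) 2.864e+06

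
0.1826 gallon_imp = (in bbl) 0.005221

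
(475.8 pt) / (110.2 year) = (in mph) 1.08e-10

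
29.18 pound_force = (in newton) 129.8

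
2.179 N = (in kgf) 0.2222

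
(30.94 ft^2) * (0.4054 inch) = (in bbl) 0.1862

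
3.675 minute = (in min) 3.675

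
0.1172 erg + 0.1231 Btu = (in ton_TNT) 3.104e-08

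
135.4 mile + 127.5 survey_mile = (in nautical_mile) 228.5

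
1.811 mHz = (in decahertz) 0.0001811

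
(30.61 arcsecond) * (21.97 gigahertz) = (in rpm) 3.113e+07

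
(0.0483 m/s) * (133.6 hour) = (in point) 6.585e+07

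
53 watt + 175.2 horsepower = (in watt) 1.307e+05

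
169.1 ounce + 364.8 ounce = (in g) 1.514e+04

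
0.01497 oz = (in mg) 424.4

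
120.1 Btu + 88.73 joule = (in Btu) 120.2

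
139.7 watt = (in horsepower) 0.1873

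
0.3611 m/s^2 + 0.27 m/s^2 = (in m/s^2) 0.6311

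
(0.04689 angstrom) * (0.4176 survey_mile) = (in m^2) 3.151e-09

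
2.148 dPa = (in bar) 2.148e-06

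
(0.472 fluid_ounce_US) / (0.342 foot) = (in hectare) 1.339e-08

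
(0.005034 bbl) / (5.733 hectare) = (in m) 1.396e-08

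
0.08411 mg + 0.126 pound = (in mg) 5.715e+04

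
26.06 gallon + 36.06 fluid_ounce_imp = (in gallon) 26.33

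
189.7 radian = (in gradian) 1.208e+04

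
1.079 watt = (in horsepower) 0.001447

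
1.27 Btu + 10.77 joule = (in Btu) 1.28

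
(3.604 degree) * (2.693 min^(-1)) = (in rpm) 0.02696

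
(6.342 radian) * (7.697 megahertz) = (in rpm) 4.661e+08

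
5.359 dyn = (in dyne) 5.359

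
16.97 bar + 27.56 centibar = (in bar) 17.25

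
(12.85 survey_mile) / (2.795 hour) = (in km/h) 7.399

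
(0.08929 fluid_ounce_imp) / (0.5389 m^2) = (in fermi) 4.708e+09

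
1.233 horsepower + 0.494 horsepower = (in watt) 1288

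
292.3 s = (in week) 0.0004833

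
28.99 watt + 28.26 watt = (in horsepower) 0.07677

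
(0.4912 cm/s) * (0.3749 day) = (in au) 1.064e-09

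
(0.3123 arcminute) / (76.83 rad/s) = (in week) 1.955e-12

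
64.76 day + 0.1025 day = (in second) 5.604e+06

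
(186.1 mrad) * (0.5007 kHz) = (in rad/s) 93.18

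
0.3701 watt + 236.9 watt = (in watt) 237.3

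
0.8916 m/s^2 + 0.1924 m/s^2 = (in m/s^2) 1.084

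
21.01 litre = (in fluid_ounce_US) 710.4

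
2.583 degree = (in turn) 0.007175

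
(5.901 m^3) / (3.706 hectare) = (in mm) 0.1592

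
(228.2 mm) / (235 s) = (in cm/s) 0.09711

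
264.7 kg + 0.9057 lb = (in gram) 2.651e+05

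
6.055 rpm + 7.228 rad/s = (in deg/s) 450.5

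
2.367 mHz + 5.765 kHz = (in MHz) 0.005765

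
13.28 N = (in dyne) 1.328e+06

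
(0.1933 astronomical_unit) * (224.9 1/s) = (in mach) 1.91e+10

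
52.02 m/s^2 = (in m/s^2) 52.02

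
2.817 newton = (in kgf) 0.2873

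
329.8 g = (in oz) 11.63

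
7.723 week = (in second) 4.671e+06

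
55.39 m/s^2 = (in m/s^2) 55.39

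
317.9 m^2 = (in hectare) 0.03179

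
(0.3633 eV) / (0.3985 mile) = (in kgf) 9.255e-24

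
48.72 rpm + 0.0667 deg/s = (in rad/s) 5.103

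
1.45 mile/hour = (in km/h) 2.334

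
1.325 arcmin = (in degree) 0.02208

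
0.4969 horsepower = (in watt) 370.5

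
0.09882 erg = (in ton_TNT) 2.362e-18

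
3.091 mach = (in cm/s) 1.052e+05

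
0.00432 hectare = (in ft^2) 465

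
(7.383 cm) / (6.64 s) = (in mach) 3.265e-05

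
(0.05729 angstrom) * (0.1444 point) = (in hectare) 2.918e-20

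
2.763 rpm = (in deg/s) 16.58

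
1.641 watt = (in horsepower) 0.002201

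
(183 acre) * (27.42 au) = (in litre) 3.038e+21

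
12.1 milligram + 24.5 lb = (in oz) 392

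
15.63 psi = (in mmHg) 808.3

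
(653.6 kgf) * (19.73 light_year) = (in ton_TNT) 2.86e+11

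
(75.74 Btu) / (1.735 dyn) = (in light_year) 4.868e-07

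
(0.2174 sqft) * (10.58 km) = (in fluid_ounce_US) 7.226e+06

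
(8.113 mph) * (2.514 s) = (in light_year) 9.638e-16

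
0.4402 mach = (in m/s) 149.9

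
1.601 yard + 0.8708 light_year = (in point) 2.335e+19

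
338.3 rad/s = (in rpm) 3231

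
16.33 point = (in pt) 16.33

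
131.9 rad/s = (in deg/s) 7557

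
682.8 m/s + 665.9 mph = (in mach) 2.88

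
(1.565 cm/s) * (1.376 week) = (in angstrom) 1.302e+14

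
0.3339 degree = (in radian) 0.005828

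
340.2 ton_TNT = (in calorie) 3.402e+11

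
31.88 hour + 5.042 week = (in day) 36.62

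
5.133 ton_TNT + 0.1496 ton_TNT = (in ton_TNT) 5.283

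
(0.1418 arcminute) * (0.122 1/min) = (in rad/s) 8.387e-08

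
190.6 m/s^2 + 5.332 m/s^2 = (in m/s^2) 195.9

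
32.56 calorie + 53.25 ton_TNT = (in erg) 2.228e+18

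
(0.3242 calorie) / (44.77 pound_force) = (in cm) 0.6811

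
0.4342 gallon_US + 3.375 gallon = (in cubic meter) 0.01442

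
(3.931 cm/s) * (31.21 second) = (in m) 1.227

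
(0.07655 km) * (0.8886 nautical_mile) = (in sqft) 1.356e+06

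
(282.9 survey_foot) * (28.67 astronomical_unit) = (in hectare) 3.698e+10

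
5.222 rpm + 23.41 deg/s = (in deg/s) 54.74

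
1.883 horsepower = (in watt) 1404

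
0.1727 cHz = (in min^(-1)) 0.1036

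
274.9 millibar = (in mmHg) 206.2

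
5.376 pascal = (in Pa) 5.376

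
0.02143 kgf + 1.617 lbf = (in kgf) 0.7549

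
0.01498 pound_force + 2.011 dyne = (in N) 0.06665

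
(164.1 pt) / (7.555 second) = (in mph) 0.01714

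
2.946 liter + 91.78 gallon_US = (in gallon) 92.56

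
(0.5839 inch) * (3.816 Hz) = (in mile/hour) 0.1266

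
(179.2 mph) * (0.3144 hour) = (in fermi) 9.067e+19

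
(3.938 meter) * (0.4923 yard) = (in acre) 0.0004381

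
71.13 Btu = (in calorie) 1.794e+04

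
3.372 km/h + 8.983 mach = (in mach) 8.986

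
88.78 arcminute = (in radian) 0.02583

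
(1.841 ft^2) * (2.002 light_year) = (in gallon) 8.558e+17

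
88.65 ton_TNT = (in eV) 2.315e+30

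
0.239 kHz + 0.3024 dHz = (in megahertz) 0.000239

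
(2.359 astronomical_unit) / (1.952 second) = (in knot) 3.514e+11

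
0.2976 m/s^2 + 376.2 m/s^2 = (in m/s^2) 376.5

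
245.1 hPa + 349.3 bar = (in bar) 349.5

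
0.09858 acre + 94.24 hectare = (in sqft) 1.015e+07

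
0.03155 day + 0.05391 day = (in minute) 123.1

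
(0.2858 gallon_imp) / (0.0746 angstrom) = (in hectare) 1.742e+04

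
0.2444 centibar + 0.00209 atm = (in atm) 0.004502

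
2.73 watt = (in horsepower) 0.003661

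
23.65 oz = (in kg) 0.6705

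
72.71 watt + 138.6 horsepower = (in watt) 1.034e+05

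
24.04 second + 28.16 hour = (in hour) 28.17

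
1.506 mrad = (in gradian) 0.09587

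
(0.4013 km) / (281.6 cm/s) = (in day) 0.001649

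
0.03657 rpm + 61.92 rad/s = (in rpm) 591.3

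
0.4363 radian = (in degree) 25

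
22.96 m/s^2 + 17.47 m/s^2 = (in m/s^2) 40.43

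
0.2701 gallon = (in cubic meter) 0.001022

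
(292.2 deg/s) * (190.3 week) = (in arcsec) 1.211e+14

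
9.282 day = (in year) 0.02543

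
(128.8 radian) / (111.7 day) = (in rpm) 0.0001274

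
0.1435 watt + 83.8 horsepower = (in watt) 6.249e+04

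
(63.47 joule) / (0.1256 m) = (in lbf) 113.6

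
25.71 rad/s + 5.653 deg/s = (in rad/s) 25.81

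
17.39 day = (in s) 1.502e+06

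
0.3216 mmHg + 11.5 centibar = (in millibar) 115.4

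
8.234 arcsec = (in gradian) 0.002541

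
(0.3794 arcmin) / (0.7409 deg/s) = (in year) 2.706e-10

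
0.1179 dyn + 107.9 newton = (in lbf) 24.26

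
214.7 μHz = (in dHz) 0.002147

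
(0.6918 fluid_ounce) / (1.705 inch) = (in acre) 1.167e-07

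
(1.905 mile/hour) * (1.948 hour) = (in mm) 5.972e+06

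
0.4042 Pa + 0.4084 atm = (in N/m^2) 4.138e+04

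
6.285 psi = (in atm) 0.4277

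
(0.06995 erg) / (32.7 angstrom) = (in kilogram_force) 0.2181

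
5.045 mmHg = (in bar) 0.006726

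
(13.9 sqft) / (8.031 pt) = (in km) 0.4558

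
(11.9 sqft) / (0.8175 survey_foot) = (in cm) 443.7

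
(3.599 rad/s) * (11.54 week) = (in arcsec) 5.181e+12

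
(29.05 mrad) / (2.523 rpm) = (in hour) 3.054e-05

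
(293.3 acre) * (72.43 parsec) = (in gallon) 7.008e+26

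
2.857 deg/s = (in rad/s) 0.04986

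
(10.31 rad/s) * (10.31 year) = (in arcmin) 1.152e+13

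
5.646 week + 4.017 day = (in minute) 6.27e+04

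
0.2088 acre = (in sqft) 9095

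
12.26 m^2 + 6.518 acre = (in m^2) 2.639e+04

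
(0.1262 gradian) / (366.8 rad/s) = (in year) 1.714e-13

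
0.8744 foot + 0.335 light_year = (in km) 3.169e+12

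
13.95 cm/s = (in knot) 0.2712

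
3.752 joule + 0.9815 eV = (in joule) 3.752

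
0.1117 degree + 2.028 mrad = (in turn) 0.000633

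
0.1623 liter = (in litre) 0.1623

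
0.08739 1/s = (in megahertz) 8.739e-08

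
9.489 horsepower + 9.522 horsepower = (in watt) 1.418e+04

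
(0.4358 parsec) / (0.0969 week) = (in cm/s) 2.295e+13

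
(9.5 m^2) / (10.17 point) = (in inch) 1.042e+05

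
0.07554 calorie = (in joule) 0.3161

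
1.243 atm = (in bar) 1.259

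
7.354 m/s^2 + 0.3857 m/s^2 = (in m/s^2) 7.74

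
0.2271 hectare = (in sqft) 2.444e+04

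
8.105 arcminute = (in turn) 0.0003752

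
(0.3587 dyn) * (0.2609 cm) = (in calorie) 2.237e-09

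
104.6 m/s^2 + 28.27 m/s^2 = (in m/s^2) 132.9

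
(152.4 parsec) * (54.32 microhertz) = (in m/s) 2.554e+14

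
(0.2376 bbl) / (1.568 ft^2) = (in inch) 10.21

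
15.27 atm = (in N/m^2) 1.547e+06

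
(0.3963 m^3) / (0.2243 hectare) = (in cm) 0.01767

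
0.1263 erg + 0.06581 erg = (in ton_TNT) 4.592e-18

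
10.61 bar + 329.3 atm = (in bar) 344.3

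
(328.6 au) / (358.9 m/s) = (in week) 2.265e+05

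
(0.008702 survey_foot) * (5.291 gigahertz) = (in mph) 3.139e+07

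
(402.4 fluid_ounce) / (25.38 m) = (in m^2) 0.0004689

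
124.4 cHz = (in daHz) 0.1244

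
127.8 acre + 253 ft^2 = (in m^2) 5.172e+05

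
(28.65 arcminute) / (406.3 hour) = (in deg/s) 3.265e-07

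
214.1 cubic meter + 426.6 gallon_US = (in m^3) 215.7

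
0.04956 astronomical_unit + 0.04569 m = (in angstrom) 7.414e+19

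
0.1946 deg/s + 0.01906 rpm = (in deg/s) 0.309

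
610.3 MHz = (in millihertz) 6.103e+11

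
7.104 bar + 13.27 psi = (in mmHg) 6015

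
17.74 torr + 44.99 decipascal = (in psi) 0.3437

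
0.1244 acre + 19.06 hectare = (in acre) 47.22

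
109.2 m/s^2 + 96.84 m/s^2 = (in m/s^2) 206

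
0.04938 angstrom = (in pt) 1.4e-08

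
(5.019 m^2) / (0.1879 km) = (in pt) 75.72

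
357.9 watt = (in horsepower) 0.48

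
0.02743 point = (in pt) 0.02743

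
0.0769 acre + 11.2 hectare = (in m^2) 1.123e+05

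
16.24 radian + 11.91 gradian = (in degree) 941.2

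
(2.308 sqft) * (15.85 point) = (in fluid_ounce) 40.54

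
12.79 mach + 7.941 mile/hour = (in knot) 8472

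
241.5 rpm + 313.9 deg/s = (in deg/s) 1763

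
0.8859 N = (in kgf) 0.09034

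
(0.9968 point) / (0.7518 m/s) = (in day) 5.414e-09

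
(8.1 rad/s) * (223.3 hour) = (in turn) 1.036e+06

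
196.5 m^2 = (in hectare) 0.01965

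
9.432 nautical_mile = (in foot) 5.731e+04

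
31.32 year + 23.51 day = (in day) 1.146e+04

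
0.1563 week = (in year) 0.002998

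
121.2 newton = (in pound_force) 27.25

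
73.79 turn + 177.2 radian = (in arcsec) 1.322e+08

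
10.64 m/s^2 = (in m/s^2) 10.64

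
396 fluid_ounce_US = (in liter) 11.71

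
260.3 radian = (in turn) 41.43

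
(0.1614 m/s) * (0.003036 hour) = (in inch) 69.45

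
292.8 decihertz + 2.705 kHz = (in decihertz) 2.734e+04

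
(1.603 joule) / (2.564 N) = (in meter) 0.6252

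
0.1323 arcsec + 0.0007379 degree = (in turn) 2.152e-06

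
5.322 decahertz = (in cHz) 5322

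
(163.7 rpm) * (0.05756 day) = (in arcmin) 2.931e+08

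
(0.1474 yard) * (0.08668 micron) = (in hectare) 1.168e-12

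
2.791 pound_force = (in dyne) 1.241e+06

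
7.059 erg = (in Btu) 6.691e-10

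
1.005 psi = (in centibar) 6.929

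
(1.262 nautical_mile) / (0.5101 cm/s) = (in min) 7636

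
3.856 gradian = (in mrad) 60.57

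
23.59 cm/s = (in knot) 0.4586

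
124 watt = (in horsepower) 0.1663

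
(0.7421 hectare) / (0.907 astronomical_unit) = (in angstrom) 546.9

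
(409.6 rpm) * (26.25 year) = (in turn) 5.651e+09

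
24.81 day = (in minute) 3.573e+04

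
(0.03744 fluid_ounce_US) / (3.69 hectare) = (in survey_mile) 1.865e-14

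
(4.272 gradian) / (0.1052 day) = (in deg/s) 0.000423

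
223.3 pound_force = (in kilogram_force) 101.3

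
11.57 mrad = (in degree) 0.6629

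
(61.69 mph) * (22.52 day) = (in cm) 5.366e+09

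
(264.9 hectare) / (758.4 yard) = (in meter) 3820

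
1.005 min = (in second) 60.3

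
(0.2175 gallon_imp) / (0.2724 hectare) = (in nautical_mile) 1.96e-10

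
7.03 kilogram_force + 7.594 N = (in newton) 76.53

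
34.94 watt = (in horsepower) 0.04686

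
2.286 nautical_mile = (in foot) 1.389e+04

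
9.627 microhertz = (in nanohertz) 9627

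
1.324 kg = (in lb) 2.919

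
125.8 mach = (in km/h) 1.542e+05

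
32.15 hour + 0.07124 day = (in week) 0.2015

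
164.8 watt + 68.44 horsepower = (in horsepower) 68.66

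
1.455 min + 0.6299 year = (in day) 229.9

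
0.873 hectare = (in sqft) 9.397e+04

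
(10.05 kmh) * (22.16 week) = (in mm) 3.741e+10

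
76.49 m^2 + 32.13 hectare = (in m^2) 3.214e+05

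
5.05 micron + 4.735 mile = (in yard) 8334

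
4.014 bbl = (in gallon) 168.6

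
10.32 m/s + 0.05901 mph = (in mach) 0.03039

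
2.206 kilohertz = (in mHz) 2.206e+06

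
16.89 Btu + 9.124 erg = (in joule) 1.782e+04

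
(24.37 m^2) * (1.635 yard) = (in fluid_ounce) 1.232e+06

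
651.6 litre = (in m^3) 0.6516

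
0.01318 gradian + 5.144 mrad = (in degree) 0.3066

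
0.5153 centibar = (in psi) 0.07474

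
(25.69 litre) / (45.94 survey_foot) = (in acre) 4.534e-07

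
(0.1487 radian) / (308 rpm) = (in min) 7.684e-05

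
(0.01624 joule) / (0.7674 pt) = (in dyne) 5.999e+06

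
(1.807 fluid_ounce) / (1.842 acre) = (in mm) 7.169e-06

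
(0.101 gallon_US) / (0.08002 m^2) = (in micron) 4778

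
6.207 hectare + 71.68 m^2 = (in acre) 15.36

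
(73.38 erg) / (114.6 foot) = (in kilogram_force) 2.142e-08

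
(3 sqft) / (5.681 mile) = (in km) 3.048e-08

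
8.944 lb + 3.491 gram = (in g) 4060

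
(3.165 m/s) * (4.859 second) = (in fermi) 1.538e+16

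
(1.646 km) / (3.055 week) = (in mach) 2.616e-06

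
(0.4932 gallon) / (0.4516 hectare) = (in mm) 0.0004134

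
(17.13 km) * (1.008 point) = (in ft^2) 65.57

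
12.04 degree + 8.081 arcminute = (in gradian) 13.53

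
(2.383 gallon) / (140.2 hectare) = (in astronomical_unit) 4.301e-20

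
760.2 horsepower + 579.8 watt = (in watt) 5.675e+05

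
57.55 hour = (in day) 2.398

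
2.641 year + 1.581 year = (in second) 1.331e+08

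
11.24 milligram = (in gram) 0.01124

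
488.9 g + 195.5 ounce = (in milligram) 6.031e+06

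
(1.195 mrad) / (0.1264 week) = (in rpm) 1.493e-07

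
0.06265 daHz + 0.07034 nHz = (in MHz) 6.265e-07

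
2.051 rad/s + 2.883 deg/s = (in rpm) 20.07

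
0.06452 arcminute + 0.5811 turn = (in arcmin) 1.255e+04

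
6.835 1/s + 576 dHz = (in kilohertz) 0.06444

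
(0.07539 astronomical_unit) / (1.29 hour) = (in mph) 5.433e+06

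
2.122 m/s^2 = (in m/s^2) 2.122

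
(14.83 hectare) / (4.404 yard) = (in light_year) 3.893e-12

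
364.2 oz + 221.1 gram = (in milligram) 1.055e+07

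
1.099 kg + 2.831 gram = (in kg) 1.102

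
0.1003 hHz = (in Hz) 10.03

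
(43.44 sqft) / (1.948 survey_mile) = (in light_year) 1.361e-19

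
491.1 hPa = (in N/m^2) 4.911e+04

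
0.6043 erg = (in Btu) 5.728e-11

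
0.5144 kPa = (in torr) 3.858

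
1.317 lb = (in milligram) 5.974e+05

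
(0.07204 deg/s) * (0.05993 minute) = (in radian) 0.004521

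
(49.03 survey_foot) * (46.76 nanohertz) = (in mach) 2.052e-09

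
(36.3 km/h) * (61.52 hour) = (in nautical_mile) 1206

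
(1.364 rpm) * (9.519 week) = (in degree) 4.712e+07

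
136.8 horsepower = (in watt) 1.02e+05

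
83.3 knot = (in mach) 0.1259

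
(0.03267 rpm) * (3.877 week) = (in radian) 8022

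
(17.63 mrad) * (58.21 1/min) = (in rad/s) 0.0171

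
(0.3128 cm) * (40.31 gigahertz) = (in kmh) 4.539e+08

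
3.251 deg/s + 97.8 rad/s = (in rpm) 934.5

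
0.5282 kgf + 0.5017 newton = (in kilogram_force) 0.5794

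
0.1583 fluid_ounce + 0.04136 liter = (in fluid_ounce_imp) 1.62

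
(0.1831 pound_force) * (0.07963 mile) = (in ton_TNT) 2.495e-08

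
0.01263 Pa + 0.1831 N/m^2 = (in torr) 0.001468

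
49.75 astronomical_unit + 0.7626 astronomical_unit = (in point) 2.142e+16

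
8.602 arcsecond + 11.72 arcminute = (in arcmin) 11.86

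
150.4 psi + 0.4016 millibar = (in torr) 7778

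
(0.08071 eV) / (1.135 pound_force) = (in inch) 1.008e-19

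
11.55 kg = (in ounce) 407.4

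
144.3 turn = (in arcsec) 1.87e+08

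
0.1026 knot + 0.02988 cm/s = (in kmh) 0.1911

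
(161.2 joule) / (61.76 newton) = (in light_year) 2.759e-16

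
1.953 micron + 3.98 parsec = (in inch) 4.835e+18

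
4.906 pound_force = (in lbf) 4.906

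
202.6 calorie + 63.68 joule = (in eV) 5.688e+21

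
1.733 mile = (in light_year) 2.948e-13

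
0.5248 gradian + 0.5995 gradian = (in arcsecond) 3643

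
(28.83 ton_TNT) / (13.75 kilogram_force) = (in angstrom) 8.946e+18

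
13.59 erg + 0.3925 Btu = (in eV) 2.585e+21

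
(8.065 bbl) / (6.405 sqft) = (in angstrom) 2.155e+10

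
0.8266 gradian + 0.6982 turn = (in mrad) 4400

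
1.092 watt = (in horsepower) 0.001464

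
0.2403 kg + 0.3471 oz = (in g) 250.1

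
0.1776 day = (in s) 1.534e+04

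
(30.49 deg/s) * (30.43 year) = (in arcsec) 1.053e+14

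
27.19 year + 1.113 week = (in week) 1419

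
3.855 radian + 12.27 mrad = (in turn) 0.6155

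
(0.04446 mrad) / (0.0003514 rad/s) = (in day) 1.464e-06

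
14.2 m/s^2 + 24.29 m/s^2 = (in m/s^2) 38.49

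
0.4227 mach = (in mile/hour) 322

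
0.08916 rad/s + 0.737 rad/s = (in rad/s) 0.8262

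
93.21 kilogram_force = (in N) 914.1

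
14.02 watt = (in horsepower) 0.0188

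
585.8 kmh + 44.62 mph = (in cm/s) 1.827e+04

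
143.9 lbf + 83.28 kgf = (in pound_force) 327.5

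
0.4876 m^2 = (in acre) 0.0001205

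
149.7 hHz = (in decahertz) 1497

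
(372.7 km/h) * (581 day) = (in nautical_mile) 2.806e+06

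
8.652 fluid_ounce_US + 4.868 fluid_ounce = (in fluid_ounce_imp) 14.07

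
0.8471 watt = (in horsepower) 0.001136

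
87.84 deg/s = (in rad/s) 1.533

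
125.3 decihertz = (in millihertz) 1.253e+04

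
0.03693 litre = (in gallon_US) 0.009756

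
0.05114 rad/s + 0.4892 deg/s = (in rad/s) 0.05968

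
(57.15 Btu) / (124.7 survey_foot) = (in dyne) 1.586e+08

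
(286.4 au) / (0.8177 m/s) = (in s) 5.24e+13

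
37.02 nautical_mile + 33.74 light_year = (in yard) 3.491e+17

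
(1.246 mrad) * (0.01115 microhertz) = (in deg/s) 7.96e-10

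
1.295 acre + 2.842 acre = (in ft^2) 1.802e+05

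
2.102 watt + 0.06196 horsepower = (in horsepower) 0.06478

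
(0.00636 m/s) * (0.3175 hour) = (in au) 4.859e-11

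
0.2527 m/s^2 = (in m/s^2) 0.2527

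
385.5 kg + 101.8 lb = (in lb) 951.7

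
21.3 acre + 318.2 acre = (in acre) 339.5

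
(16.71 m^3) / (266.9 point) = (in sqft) 1910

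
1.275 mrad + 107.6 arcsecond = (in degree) 0.1029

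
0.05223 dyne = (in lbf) 1.174e-07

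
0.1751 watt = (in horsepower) 0.0002348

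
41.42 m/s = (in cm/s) 4142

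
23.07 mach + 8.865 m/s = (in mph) 1.759e+04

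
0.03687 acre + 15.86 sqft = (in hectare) 0.01507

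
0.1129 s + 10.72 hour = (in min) 643.2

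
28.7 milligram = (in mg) 28.7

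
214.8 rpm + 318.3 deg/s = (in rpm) 267.9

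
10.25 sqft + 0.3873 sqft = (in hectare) 9.882e-05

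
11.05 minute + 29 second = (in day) 0.008009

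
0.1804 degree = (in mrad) 3.149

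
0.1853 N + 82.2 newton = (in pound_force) 18.52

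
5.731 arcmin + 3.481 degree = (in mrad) 62.42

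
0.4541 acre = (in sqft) 1.978e+04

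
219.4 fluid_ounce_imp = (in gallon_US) 1.647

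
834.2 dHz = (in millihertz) 8.342e+04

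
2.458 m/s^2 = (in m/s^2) 2.458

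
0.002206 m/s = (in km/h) 0.007942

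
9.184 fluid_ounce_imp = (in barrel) 0.001641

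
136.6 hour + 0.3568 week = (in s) 7.076e+05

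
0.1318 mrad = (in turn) 2.098e-05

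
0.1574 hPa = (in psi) 0.002283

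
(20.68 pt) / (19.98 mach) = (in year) 3.4e-14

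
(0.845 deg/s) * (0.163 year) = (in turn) 1.207e+04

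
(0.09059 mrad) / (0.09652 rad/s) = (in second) 0.0009386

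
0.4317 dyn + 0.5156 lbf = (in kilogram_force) 0.2339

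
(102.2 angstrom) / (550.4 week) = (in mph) 6.868e-17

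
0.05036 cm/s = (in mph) 0.001127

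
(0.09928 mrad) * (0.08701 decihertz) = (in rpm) 8.249e-06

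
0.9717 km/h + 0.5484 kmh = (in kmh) 1.52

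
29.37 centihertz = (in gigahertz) 2.937e-10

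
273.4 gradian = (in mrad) 4295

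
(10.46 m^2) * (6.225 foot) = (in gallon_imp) 4366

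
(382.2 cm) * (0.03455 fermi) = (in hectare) 1.321e-20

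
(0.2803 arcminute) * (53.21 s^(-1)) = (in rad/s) 0.004339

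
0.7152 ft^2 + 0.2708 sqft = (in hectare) 9.16e-06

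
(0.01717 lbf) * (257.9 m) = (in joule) 19.7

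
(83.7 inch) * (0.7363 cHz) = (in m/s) 0.01565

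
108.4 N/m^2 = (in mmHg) 0.8131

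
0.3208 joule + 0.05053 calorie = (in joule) 0.5322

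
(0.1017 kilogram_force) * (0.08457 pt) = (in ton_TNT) 7.112e-15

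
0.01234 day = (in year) 3.381e-05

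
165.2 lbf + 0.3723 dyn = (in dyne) 7.348e+07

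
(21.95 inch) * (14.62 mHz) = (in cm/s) 0.8151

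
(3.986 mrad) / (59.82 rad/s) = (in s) 6.663e-05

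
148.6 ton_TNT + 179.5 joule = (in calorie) 1.486e+11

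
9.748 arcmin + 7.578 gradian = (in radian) 0.1219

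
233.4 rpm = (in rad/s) 24.44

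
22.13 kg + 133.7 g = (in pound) 49.08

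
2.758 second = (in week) 4.56e-06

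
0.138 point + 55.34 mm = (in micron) 5.539e+04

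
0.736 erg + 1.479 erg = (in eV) 1.382e+12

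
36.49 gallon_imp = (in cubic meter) 0.1659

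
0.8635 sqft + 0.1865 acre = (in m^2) 754.8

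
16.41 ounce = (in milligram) 4.652e+05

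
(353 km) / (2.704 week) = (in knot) 0.4196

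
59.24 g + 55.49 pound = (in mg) 2.523e+07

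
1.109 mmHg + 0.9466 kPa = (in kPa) 1.094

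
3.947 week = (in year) 0.0757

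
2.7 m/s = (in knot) 5.248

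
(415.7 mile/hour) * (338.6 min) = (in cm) 3.775e+08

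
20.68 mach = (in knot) 1.369e+04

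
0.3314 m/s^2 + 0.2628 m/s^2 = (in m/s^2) 0.5942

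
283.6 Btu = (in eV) 1.868e+24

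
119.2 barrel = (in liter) 1.895e+04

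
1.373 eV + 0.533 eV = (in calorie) 7.299e-20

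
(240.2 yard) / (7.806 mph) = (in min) 1.049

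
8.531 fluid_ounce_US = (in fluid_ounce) 8.531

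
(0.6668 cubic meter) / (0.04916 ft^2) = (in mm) 1.46e+05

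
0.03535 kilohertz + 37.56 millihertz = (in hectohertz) 0.3539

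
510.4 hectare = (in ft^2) 5.494e+07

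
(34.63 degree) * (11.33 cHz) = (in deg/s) 3.924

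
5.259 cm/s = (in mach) 0.0001544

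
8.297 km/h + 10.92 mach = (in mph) 8323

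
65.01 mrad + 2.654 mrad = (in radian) 0.06766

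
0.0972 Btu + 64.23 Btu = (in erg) 6.787e+11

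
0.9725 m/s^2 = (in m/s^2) 0.9725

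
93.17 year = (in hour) 8.162e+05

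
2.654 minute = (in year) 5.049e-06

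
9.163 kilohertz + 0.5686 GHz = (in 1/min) 3.412e+10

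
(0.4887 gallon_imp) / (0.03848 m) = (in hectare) 5.774e-06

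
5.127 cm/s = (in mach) 0.0001506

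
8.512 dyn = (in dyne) 8.512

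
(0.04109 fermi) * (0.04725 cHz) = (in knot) 3.774e-20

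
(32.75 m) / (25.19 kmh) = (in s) 4.68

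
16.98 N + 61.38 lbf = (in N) 290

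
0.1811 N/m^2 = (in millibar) 0.001811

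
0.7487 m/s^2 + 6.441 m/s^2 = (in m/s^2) 7.19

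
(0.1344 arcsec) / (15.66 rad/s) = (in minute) 6.935e-10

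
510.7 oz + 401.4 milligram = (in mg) 1.448e+07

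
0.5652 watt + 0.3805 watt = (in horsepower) 0.001268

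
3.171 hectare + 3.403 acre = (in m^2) 4.548e+04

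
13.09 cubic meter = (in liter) 1.309e+04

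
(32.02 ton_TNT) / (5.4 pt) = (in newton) 7.033e+13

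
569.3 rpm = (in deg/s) 3416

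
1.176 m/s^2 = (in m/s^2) 1.176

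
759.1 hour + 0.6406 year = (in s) 2.293e+07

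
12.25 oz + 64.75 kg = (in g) 6.51e+04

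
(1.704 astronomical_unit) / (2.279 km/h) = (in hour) 1.119e+08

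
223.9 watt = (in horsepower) 0.3003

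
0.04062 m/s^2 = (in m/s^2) 0.04062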